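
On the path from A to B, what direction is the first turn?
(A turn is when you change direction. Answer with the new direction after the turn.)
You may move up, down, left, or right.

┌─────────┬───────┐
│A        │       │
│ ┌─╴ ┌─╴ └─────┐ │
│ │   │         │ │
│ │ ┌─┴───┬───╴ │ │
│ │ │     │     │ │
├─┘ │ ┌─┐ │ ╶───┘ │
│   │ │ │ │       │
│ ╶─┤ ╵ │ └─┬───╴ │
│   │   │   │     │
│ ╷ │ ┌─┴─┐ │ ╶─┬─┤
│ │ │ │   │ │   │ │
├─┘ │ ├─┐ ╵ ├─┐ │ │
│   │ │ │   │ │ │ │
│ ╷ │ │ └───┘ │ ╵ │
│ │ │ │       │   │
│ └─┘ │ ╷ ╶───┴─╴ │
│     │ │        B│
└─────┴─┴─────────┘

Directions: right, right, right, right, down, right, right, right, down, left, left, down, right, right, right, down, left, left, down, right, down, down, right, down
First turn direction: down

Solution:

┌─────────┬───────┐
│A → → → ↓│       │
│ ┌─╴ ┌─╴ └─────┐ │
│ │   │  ↳ → → ↓│ │
│ │ ┌─┴───┬───╴ │ │
│ │ │     │↓ ← ↲│ │
├─┘ │ ┌─┐ │ ╶───┘ │
│   │ │ │ │↳ → → ↓│
│ ╶─┤ ╵ │ └─┬───╴ │
│   │   │   │↓ ← ↲│
│ ╷ │ ┌─┴─┐ │ ╶─┬─┤
│ │ │ │   │ │↳ ↓│ │
├─┘ │ ├─┐ ╵ ├─┐ │ │
│   │ │ │   │ │↓│ │
│ ╷ │ │ └───┘ │ ╵ │
│ │ │ │       │↳ ↓│
│ └─┘ │ ╷ ╶───┴─╴ │
│     │ │        B│
└─────┴─┴─────────┘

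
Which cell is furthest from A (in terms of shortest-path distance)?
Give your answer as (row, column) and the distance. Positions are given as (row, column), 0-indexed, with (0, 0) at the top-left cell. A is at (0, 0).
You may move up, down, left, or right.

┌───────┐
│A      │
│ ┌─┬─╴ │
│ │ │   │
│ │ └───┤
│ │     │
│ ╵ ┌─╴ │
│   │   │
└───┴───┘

Computing BFS distances from A to all cells:
Furthest cell: (3, 2)
Distance: 9 steps

Path from A to the furthest cell:

┌───────┐
│A      │
│ ┌─┬─╴ │
│↓│ │   │
│ │ └───┤
│↓│↱ → ↓│
│ ╵ ┌─╴ │
│↳ ↑│B ↲│
└───┴───┘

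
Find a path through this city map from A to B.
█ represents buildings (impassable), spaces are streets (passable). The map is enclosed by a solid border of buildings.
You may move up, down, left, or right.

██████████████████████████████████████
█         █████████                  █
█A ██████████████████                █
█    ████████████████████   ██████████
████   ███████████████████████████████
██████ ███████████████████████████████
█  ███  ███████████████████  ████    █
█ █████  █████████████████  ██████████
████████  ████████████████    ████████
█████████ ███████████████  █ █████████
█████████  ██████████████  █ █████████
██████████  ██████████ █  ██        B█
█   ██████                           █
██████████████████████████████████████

Finding the shortest path from A to B:
Movement: cardinal only
Path length: 46 steps
Directions: down → right → right → right → down → right → right → down → down → right → down → right → down → right → down → down → right → down → down → right → right → right → right → right → right → right → right → right → right → right → right → right → right → right → right → right → right → up → right → right → right → right → right → right → right → right

Solution:

██████████████████████████████████████
█         █████████                  █
█A ██████████████████                █
█↳→→↓████████████████████   ██████████
████↳→↓███████████████████████████████
██████↓███████████████████████████████
█  ███↳↓███████████████████  ████    █
█ █████↳↓█████████████████  ██████████
████████↳↓████████████████    ████████
█████████↓███████████████  █ █████████
█████████↳↓██████████████  █ █████████
██████████↓ ██████████ █  ██↱→→→→→→→B█
█   ██████↳→→→→→→→→→→→→→→→→→↑        █
██████████████████████████████████████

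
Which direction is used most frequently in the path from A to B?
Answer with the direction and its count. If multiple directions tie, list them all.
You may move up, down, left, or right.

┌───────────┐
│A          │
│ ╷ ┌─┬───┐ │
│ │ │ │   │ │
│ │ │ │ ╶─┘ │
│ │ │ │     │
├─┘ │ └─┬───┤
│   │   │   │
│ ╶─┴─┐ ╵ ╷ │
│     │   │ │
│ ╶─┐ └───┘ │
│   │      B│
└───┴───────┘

Directions: right, down, down, down, left, down, right, right, down, right, right, right
Counts: {'right': 6, 'down': 5, 'left': 1}
Most common: right (6 times)

Solution:

┌───────────┐
│A ↓        │
│ ╷ ┌─┬───┐ │
│ │↓│ │   │ │
│ │ │ │ ╶─┘ │
│ │↓│ │     │
├─┘ │ └─┬───┤
│↓ ↲│   │   │
│ ╶─┴─┐ ╵ ╷ │
│↳ → ↓│   │ │
│ ╶─┐ └───┘ │
│   │↳ → → B│
└───┴───────┘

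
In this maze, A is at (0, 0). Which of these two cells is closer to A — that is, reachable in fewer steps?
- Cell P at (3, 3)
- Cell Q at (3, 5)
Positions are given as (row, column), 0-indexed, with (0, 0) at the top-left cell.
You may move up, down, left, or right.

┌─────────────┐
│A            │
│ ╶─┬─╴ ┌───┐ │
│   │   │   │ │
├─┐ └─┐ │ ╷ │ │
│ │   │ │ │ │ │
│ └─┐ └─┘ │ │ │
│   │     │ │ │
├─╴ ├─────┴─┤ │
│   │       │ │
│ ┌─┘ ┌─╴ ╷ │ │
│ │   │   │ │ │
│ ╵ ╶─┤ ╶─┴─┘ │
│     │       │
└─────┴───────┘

Shortest path A → P at (3, 3): 6 steps
Shortest path A → Q at (3, 5): 12 steps

P is closer (6 steps vs 12 steps).

Path to P:

┌─────────────┐
│A            │
│ ╶─┬─╴ ┌───┐ │
│↳ ↓│   │   │ │
├─┐ └─┐ │ ╷ │ │
│ │↳ ↓│ │ │ │ │
│ └─┐ └─┘ │ │ │
│   │↳ P  │ │ │
├─╴ ├─────┴─┤ │
│   │       │ │
│ ┌─┘ ┌─╴ ╷ │ │
│ │   │   │ │ │
│ ╵ ╶─┤ ╶─┴─┘ │
│     │       │
└─────┴───────┘

Path to Q:

┌─────────────┐
│A            │
│ ╶─┬─╴ ┌───┐ │
│↳ ↓│   │↱ ↓│ │
├─┐ └─┐ │ ╷ │ │
│ │↳ ↓│ │↑│↓│ │
│ └─┐ └─┘ │ │ │
│   │↳ → ↑│Q│ │
├─╴ ├─────┴─┤ │
│   │       │ │
│ ┌─┘ ┌─╴ ╷ │ │
│ │   │   │ │ │
│ ╵ ╶─┤ ╶─┴─┘ │
│     │       │
└─────┴───────┘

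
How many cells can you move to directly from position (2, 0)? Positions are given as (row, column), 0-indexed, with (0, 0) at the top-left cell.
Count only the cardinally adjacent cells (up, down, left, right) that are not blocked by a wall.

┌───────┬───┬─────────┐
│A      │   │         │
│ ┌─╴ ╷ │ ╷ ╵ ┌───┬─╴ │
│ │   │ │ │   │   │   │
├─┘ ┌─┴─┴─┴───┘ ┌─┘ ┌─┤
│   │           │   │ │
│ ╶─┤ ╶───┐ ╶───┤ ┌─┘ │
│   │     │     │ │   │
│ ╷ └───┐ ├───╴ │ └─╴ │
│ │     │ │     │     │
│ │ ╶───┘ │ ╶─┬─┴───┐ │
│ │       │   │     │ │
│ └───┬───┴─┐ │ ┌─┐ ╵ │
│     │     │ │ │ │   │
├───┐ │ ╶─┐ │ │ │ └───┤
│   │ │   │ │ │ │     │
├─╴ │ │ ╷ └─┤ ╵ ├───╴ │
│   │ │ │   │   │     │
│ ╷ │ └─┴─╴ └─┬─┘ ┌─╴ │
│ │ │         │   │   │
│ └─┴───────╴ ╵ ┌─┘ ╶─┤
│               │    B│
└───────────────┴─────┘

Checking passable neighbors of (2, 0):
Neighbors: (3, 0), (2, 1)
Count: 2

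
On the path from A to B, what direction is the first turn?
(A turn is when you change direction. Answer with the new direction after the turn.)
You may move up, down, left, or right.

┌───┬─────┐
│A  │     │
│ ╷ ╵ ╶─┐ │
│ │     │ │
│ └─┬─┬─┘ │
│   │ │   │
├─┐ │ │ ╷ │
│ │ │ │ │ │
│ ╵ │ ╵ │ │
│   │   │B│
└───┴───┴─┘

Directions: right, down, right, up, right, right, down, down, down, down
First turn direction: down

Solution:

┌───┬─────┐
│A ↓│↱ → ↓│
│ ╷ ╵ ╶─┐ │
│ │↳ ↑  │↓│
│ └─┬─┬─┘ │
│   │ │  ↓│
├─┐ │ │ ╷ │
│ │ │ │ │↓│
│ ╵ │ ╵ │ │
│   │   │B│
└───┴───┴─┘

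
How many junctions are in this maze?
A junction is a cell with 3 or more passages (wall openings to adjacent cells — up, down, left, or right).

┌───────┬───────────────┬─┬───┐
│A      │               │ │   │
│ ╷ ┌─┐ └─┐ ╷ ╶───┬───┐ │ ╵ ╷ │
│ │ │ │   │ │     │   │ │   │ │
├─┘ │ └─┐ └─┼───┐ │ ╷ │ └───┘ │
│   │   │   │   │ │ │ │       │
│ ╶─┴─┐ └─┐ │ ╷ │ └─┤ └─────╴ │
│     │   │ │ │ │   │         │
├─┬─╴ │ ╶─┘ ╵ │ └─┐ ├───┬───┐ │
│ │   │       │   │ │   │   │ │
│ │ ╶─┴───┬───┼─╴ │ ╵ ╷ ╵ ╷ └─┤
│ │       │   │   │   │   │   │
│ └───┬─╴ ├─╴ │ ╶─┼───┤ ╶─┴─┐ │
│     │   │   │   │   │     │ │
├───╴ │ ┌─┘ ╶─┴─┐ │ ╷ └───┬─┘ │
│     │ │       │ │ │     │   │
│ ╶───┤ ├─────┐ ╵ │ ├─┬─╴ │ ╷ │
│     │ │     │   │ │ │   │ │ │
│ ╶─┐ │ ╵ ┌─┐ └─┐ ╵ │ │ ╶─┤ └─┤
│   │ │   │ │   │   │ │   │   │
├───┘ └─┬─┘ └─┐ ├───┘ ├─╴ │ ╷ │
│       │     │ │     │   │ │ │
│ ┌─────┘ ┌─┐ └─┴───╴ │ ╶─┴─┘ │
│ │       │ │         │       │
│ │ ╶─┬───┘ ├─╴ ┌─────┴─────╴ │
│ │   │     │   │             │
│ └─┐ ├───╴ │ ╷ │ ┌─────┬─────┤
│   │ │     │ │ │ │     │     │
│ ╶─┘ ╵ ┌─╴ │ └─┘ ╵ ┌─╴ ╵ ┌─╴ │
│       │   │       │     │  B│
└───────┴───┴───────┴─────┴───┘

Checking each cell for number of passages:

Junctions found (3+ passages):
  (0, 1): 3 passages
  (0, 5): 3 passages
  (0, 6): 3 passages
  (2, 14): 3 passages
  (3, 3): 3 passages
  (3, 14): 3 passages
  (4, 5): 3 passages
  (5, 11): 3 passages
  (7, 5): 3 passages
  (7, 14): 3 passages
  (8, 0): 3 passages
  (8, 8): 3 passages
  (9, 13): 3 passages
  (10, 2): 3 passages
  (10, 5): 3 passages
  (10, 10): 3 passages
  (11, 7): 3 passages
  (11, 14): 3 passages
  (12, 5): 3 passages
  (12, 7): 3 passages
  (13, 0): 3 passages
  (13, 5): 3 passages
  (14, 2): 3 passages
  (14, 8): 3 passages
  (14, 11): 3 passages
Total junctions: 25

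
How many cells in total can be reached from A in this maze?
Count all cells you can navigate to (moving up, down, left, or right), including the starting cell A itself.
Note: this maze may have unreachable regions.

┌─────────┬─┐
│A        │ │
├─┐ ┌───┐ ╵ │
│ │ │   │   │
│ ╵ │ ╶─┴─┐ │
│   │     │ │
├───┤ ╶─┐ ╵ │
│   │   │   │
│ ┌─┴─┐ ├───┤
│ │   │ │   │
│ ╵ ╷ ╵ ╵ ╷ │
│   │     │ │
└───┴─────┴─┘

Using BFS/flood-fill to find all reachable cells from A:
Maze size: 6 × 6 = 36 total cells
All cells are reachable — the maze is fully connected.
Reachable cells: 36

Reachable region (· marks reachable cells):

┌─────────┬─┐
│A · · · ·│·│
├─┐ ┌───┐ ╵ │
│·│·│· ·│· ·│
│ ╵ │ ╶─┴─┐ │
│· ·│· · ·│·│
├───┤ ╶─┐ ╵ │
│· ·│· ·│· ·│
│ ┌─┴─┐ ├───┤
│·│· ·│·│· ·│
│ ╵ ╷ ╵ ╵ ╷ │
│· ·│· · ·│·│
└───┴─────┴─┘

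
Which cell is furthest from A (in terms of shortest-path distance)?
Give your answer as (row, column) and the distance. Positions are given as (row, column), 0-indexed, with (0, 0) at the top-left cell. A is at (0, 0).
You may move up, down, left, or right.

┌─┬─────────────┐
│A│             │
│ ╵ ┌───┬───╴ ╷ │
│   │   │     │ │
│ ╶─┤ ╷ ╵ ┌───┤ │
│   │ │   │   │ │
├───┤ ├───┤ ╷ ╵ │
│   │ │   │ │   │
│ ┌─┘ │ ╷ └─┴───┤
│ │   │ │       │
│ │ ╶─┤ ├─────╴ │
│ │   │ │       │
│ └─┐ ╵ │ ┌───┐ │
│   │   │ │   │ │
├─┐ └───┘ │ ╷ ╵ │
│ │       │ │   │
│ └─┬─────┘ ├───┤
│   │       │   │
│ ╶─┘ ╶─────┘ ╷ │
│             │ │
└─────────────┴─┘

Computing BFS distances from A to all cells:
Furthest cell: (9, 7)
Distance: 50 steps

Path from A to the furthest cell:

┌─┬─────────────┐
│A│↱ → → → → ↓  │
│ ╵ ┌───┬───╴ ╷ │
│↳ ↑│↓ ↰│↓ ← ↲│ │
│ ╶─┤ ╷ ╵ ┌───┤ │
│   │↓│↑ ↲│   │ │
├───┤ ├───┤ ╷ ╵ │
│   │↓│↱ ↓│ │   │
│ ┌─┘ │ ╷ └─┴───┤
│ │↓ ↲│↑│↳ → → ↓│
│ │ ╶─┤ ├─────╴ │
│ │↳ ↓│↑│      ↓│
│ └─┐ ╵ │ ┌───┐ │
│   │↳ ↑│ │↓ ↰│↓│
├─┐ └───┘ │ ╷ ╵ │
│ │       │↓│↑ ↲│
│ └─┬─────┘ ├───┤
│   │↓ ← ← ↲│↱ ↓│
│ ╶─┘ ╶─────┘ ╷ │
│    ↳ → → → ↑│B│
└─────────────┴─┘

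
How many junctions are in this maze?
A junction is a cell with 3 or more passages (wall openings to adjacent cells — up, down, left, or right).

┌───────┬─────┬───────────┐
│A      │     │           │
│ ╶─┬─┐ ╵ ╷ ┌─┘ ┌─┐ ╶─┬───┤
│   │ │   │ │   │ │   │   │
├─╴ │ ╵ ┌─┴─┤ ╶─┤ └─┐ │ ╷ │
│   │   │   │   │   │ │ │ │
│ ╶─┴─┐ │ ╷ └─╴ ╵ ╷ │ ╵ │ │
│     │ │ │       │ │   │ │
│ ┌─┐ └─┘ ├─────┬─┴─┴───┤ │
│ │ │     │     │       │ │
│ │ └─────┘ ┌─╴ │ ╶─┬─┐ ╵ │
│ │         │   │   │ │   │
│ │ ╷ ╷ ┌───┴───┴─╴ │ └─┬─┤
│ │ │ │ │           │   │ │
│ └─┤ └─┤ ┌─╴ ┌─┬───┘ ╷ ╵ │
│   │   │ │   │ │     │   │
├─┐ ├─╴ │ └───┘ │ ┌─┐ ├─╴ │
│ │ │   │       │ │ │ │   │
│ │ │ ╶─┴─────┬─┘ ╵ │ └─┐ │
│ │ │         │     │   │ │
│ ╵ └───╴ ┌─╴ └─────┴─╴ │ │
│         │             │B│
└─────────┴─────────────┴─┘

Checking each cell for number of passages:

Junctions found (3+ passages):
  (0, 5): 3 passages
  (0, 9): 3 passages
  (1, 3): 3 passages
  (2, 3): 3 passages
  (2, 8): 3 passages
  (3, 0): 3 passages
  (3, 7): 3 passages
  (5, 1): 3 passages
  (5, 2): 3 passages
  (5, 3): 3 passages
  (6, 6): 3 passages
  (6, 10): 3 passages
  (7, 10): 3 passages
  (7, 12): 3 passages
  (8, 12): 3 passages
  (9, 4): 3 passages
  (9, 8): 3 passages
  (10, 1): 3 passages
  (10, 6): 3 passages
Total junctions: 19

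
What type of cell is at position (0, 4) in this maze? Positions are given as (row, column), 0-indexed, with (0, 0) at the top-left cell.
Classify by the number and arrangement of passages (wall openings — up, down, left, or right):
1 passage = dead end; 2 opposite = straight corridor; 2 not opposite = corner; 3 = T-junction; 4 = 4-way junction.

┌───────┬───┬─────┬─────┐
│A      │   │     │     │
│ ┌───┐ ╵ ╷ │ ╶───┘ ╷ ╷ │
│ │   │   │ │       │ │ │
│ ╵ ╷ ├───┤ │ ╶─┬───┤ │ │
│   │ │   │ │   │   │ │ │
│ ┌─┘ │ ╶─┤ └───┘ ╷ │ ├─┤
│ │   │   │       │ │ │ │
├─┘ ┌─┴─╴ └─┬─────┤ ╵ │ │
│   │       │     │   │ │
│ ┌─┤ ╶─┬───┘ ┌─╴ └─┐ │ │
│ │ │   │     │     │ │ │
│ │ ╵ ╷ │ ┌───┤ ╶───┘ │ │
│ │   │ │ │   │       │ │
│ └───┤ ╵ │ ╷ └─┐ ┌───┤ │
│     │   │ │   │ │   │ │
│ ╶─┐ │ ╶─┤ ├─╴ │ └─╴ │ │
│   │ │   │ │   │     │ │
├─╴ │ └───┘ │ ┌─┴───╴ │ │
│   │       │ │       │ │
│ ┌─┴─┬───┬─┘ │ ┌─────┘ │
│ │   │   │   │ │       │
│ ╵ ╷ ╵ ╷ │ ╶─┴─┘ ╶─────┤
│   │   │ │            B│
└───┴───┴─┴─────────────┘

Checking cell at (0, 4):
Number of passages: 2
Cell type: corner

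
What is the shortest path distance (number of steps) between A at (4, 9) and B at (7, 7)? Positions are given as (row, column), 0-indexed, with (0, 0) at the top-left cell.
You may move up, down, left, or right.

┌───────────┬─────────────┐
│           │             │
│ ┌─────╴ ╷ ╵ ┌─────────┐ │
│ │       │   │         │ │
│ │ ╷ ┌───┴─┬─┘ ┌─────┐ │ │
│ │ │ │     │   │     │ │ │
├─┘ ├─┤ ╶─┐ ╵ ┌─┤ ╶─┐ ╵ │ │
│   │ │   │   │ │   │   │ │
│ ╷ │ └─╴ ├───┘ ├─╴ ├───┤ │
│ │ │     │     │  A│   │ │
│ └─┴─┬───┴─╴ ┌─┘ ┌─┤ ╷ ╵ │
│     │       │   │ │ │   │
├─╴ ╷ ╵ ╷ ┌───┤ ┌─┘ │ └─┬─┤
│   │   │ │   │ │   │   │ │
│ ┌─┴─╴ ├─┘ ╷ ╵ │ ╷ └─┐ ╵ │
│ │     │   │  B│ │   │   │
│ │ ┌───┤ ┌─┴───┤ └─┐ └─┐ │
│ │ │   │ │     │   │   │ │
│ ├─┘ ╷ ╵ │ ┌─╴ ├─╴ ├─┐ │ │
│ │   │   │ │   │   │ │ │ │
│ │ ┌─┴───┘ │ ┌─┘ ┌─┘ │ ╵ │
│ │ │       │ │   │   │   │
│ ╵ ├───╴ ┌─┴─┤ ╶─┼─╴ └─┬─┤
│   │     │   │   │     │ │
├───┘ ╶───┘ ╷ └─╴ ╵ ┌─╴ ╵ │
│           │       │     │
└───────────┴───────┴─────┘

Finding path from (4, 9) to (7, 7):
Path: (4,9) → (4,8) → (5,8) → (5,7) → (6,7) → (7,7)
Distance: 5 steps

Solution:

┌───────────┬─────────────┐
│           │             │
│ ┌─────╴ ╷ ╵ ┌─────────┐ │
│ │       │   │         │ │
│ │ ╷ ┌───┴─┬─┘ ┌─────┐ │ │
│ │ │ │     │   │     │ │ │
├─┘ ├─┤ ╶─┐ ╵ ┌─┤ ╶─┐ ╵ │ │
│   │ │   │   │ │   │   │ │
│ ╷ │ └─╴ ├───┘ ├─╴ ├───┤ │
│ │ │     │     │↓ A│   │ │
│ └─┴─┬───┴─╴ ┌─┘ ┌─┤ ╷ ╵ │
│     │       │↓ ↲│ │ │   │
├─╴ ╷ ╵ ╷ ┌───┤ ┌─┘ │ └─┬─┤
│   │   │ │   │↓│   │   │ │
│ ┌─┴─╴ ├─┘ ╷ ╵ │ ╷ └─┐ ╵ │
│ │     │   │  B│ │   │   │
│ │ ┌───┤ ┌─┴───┤ └─┐ └─┐ │
│ │ │   │ │     │   │   │ │
│ ├─┘ ╷ ╵ │ ┌─╴ ├─╴ ├─┐ │ │
│ │   │   │ │   │   │ │ │ │
│ │ ┌─┴───┘ │ ┌─┘ ┌─┘ │ ╵ │
│ │ │       │ │   │   │   │
│ ╵ ├───╴ ┌─┴─┤ ╶─┼─╴ └─┬─┤
│   │     │   │   │     │ │
├───┘ ╶───┘ ╷ └─╴ ╵ ┌─╴ ╵ │
│           │       │     │
└───────────┴───────┴─────┘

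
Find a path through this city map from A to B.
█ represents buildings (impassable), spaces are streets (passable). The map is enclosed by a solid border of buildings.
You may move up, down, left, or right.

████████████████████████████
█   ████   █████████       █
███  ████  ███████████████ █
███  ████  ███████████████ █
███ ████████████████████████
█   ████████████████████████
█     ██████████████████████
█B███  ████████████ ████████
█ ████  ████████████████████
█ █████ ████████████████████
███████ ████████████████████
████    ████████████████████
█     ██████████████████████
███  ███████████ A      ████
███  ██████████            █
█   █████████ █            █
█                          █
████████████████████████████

Finding the shortest path from A to B:
Movement: cardinal only
Path length: 38 steps
Directions: down → down → down → left → left → left → left → left → left → left → left → left → left → left → left → left → left → up → up → up → up → right → up → right → right → right → up → up → up → left → up → left → up → left → left → left → left → down

Solution:

████████████████████████████
█   ████   █████████       █
███  ████  ███████████████ █
███  ████  ███████████████ █
███ ████████████████████████
█   ████████████████████████
█↓←←←↰██████████████████████
█B███↑↰████████████ ████████
█ ████↑↰████████████████████
█ █████↑████████████████████
███████↑████████████████████
████↱→→↑████████████████████
█  ↱↑ ██████████████████████
███↑ ███████████ A      ████
███↑ ██████████  ↓         █
█  ↑█████████ █  ↓         █
█  ↑←←←←←←←←←←←←←↲         █
████████████████████████████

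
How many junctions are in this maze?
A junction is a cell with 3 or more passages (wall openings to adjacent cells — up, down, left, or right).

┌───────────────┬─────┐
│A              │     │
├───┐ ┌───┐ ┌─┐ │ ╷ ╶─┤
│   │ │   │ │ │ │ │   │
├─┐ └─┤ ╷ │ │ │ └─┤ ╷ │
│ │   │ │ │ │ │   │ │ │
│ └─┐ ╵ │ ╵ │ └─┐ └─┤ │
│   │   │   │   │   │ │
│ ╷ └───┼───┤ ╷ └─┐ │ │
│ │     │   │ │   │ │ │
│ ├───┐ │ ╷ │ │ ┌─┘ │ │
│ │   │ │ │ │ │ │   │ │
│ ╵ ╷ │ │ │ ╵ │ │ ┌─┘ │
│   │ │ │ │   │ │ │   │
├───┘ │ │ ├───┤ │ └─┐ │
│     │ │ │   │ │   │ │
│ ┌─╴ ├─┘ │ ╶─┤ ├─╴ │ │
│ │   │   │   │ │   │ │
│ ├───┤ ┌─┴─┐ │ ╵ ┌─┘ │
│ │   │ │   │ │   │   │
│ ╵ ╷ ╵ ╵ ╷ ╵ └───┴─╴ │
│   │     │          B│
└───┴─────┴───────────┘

Checking each cell for number of passages:

Junctions found (3+ passages):
  (0, 2): 3 passages
  (0, 5): 3 passages
  (0, 9): 3 passages
  (1, 9): 3 passages
  (3, 0): 3 passages
  (3, 6): 3 passages
  (4, 7): 3 passages
  (6, 10): 3 passages
  (7, 2): 3 passages
  (9, 10): 3 passages
  (10, 3): 3 passages
  (10, 6): 3 passages
Total junctions: 12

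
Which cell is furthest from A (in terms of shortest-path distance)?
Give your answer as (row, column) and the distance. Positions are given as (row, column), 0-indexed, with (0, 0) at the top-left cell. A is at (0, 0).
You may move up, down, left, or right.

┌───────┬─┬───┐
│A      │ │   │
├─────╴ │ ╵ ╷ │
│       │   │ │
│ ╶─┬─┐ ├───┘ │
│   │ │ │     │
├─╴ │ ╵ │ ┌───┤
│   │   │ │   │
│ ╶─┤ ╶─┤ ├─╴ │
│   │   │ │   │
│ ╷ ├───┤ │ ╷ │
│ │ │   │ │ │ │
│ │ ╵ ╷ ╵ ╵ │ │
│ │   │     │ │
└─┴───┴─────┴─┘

Computing BFS distances from A to all cells:
Furthest cell: (0, 4)
Distance: 32 steps

Path from A to the furthest cell:

┌───────┬─┬───┐
│A → → ↓│B│↓ ↰│
├─────╴ │ ╵ ╷ │
│↓ ← ← ↲│↑ ↲│↑│
│ ╶─┬─┐ ├───┘ │
│↳ ↓│ │ │↱ → ↑│
├─╴ │ ╵ │ ┌───┤
│↓ ↲│   │↑│   │
│ ╶─┤ ╶─┤ ├─╴ │
│↳ ↓│   │↑│   │
│ ╷ ├───┤ │ ╷ │
│ │↓│↱ ↓│↑│ │ │
│ │ ╵ ╷ ╵ ╵ │ │
│ │↳ ↑│↳ ↑  │ │
└─┴───┴─────┴─┘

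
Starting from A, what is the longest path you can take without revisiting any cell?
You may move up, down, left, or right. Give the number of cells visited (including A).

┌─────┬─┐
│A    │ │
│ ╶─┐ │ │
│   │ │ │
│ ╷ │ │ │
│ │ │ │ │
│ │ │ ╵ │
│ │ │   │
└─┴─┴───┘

Finding longest simple path using DFS:
Start: (0, 0)
Longest path visits 10 cells
Path: A → right → right → down → down → down → right → up → up → up

Solution:

┌─────┬─┐
│A → ↓│B│
│ ╶─┐ │ │
│   │↓│↑│
│ ╷ │ │ │
│ │ │↓│↑│
│ │ │ ╵ │
│ │ │↳ ↑│
└─┴─┴───┘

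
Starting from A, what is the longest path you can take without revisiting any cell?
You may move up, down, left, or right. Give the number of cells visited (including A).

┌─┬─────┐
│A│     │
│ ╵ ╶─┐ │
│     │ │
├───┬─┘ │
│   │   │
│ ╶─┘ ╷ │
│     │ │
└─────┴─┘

Finding longest simple path using DFS:
Start: (0, 0)
Longest path visits 14 cells
Path: A → down → right → up → right → right → down → down → left → down → left → left → up → right

Solution:

┌─┬─────┐
│A│↱ → ↓│
│ ╵ ╶─┐ │
│↳ ↑  │↓│
├───┬─┘ │
│↱ B│↓ ↲│
│ ╶─┘ ╷ │
│↑ ← ↲│ │
└─────┴─┘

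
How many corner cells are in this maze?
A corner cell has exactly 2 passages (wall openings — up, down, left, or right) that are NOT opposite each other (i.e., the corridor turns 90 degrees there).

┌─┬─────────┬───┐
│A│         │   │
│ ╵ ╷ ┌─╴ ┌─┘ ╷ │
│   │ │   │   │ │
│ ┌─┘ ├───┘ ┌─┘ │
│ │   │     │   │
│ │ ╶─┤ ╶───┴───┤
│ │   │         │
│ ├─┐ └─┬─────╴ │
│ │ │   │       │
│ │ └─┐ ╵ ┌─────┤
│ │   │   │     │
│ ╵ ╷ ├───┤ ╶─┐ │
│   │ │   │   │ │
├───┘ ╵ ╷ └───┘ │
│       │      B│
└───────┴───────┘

Counting corner cells (2 non-opposite passages):
Total corners: 33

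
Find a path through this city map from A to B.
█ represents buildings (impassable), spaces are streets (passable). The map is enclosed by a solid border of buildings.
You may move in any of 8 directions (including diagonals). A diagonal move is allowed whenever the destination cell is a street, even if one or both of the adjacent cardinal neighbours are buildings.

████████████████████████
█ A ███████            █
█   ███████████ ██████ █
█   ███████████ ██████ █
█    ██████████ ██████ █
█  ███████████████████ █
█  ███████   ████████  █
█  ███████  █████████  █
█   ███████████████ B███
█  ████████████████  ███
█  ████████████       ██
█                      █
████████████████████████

Finding the shortest path from A to B:
Movement: 8-directional
Path length: 27 steps
Directions: down → down → down → down → down → down → down → down → down → down-right → right → right → right → right → right → right → right → right → right → right → right → right → right → right → up-right → up-right → up-right

Solution:

████████████████████████
█ A ███████            █
█ ↓ ███████████ ██████ █
█ ↓ ███████████ ██████ █
█ ↓  ██████████ ██████ █
█ ↓███████████████████ █
█ ↓███████   ████████  █
█ ↓███████  █████████  █
█ ↓ ███████████████ B███
█ ↓████████████████↗ ███
█ ↘████████████   ↗   ██
█  →→→→→→→→→→→→→→↗     █
████████████████████████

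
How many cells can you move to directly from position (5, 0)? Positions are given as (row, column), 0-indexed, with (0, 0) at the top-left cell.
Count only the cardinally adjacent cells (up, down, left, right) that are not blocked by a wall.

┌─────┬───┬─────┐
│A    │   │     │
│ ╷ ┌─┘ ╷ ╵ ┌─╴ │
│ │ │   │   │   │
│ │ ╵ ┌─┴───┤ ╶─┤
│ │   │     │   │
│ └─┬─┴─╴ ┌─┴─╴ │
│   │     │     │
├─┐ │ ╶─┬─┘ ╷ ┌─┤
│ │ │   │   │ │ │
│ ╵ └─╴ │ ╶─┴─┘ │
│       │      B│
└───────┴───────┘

Checking passable neighbors of (5, 0):
Neighbors: (4, 0), (5, 1)
Count: 2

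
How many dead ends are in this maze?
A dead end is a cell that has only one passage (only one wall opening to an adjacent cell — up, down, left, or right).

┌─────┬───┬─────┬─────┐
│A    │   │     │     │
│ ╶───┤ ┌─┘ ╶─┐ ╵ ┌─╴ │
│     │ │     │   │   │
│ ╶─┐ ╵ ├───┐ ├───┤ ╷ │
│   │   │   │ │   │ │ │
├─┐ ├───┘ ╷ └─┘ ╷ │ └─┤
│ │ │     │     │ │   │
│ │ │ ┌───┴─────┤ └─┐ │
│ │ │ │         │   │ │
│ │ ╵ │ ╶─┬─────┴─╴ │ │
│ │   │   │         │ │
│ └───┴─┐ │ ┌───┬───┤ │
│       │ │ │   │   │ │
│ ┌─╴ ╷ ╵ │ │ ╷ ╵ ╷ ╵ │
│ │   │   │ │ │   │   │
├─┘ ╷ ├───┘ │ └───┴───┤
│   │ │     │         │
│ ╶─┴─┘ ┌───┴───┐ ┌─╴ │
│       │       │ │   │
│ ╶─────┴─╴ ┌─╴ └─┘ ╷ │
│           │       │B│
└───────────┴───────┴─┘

Checking each cell for number of passages:

Dead ends found at positions:
  (0, 2)
  (0, 4)
  (1, 4)
  (2, 6)
  (2, 10)
  (3, 0)
  (4, 7)
  (7, 0)
  (8, 2)
  (9, 4)
  (9, 8)
  (10, 6)
  (10, 10)
Total dead ends: 13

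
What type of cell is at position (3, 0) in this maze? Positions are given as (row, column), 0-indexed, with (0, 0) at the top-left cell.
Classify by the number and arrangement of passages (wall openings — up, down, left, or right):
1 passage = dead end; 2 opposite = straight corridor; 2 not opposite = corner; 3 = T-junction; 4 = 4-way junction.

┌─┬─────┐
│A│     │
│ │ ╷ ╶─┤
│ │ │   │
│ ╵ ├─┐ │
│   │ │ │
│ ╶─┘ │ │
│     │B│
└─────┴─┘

Checking cell at (3, 0):
Number of passages: 2
Cell type: corner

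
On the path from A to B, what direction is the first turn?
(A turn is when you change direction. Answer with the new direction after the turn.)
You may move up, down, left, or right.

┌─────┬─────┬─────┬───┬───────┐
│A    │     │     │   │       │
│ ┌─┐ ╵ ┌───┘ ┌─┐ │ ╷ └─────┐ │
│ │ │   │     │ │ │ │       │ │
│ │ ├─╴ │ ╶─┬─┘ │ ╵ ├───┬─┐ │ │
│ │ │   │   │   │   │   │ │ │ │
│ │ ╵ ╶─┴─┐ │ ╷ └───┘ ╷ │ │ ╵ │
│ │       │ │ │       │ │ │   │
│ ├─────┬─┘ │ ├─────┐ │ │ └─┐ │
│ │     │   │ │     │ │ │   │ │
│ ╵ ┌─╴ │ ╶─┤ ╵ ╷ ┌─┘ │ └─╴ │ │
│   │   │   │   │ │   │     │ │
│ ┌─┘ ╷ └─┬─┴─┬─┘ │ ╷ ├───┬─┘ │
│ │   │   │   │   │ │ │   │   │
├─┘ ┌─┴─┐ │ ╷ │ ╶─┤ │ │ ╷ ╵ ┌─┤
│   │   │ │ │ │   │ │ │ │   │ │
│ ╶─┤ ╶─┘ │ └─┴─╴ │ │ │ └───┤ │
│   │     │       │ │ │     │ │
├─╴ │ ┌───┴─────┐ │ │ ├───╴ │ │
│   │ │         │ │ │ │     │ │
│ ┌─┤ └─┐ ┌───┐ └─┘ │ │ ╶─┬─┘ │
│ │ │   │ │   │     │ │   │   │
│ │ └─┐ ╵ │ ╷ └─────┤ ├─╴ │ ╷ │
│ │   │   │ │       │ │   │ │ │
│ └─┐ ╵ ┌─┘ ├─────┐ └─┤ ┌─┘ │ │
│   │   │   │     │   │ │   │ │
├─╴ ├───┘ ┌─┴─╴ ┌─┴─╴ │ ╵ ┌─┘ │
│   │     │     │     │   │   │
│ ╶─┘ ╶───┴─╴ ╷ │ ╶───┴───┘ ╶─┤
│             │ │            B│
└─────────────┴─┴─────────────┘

Directions: down, down, down, down, down, right, up, right, right, down, left, down, left, down, left, down, right, down, left, down, down, down, right, down, left, down, right, right, up, right, right, up, right, up, up, right, down, right, right, right, down, right, down, left, left, down, right, right, right, right, right, right
First turn direction: right

Solution:

┌─────┬─────┬─────┬───┬───────┐
│A    │     │     │   │       │
│ ┌─┐ ╵ ┌───┘ ┌─┐ │ ╷ └─────┐ │
│↓│ │   │     │ │ │ │       │ │
│ │ ├─╴ │ ╶─┬─┘ │ ╵ ├───┬─┐ │ │
│↓│ │   │   │   │   │   │ │ │ │
│ │ ╵ ╶─┴─┐ │ ╷ └───┘ ╷ │ │ ╵ │
│↓│       │ │ │       │ │ │   │
│ ├─────┬─┘ │ ├─────┐ │ │ └─┐ │
│↓│↱ → ↓│   │ │     │ │ │   │ │
│ ╵ ┌─╴ │ ╶─┤ ╵ ╷ ┌─┘ │ └─╴ │ │
│↳ ↑│↓ ↲│   │   │ │   │     │ │
│ ┌─┘ ╷ └─┬─┴─┬─┘ │ ╷ ├───┬─┘ │
│ │↓ ↲│   │   │   │ │ │   │   │
├─┘ ┌─┴─┐ │ ╷ │ ╶─┤ │ │ ╷ ╵ ┌─┤
│↓ ↲│   │ │ │ │   │ │ │ │   │ │
│ ╶─┤ ╶─┘ │ └─┴─╴ │ │ │ └───┤ │
│↳ ↓│     │       │ │ │     │ │
├─╴ │ ┌───┴─────┐ │ │ ├───╴ │ │
│↓ ↲│ │         │ │ │ │     │ │
│ ┌─┤ └─┐ ┌───┐ └─┘ │ │ ╶─┬─┘ │
│↓│ │   │ │↱ ↓│     │ │   │   │
│ │ └─┐ ╵ │ ╷ └─────┤ ├─╴ │ ╷ │
│↓│   │   │↑│↳ → → ↓│ │   │ │ │
│ └─┐ ╵ ┌─┘ ├─────┐ └─┤ ┌─┘ │ │
│↳ ↓│   │↱ ↑│     │↳ ↓│ │   │ │
├─╴ ├───┘ ┌─┴─╴ ┌─┴─╴ │ ╵ ┌─┘ │
│↓ ↲│↱ → ↑│     │↓ ← ↲│   │   │
│ ╶─┘ ╶───┴─╴ ╷ │ ╶───┴───┘ ╶─┤
│↳ → ↑        │ │↳ → → → → → B│
└─────────────┴─┴─────────────┘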